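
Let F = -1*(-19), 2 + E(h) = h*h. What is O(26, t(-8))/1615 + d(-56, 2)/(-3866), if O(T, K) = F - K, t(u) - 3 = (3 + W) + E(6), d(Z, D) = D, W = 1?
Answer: -44141/3121795 ≈ -0.014140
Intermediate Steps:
E(h) = -2 + h**2 (E(h) = -2 + h*h = -2 + h**2)
t(u) = 41 (t(u) = 3 + ((3 + 1) + (-2 + 6**2)) = 3 + (4 + (-2 + 36)) = 3 + (4 + 34) = 3 + 38 = 41)
F = 19
O(T, K) = 19 - K
O(26, t(-8))/1615 + d(-56, 2)/(-3866) = (19 - 1*41)/1615 + 2/(-3866) = (19 - 41)*(1/1615) + 2*(-1/3866) = -22*1/1615 - 1/1933 = -22/1615 - 1/1933 = -44141/3121795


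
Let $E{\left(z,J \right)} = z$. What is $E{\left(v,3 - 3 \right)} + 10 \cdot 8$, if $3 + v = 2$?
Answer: $79$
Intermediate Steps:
$v = -1$ ($v = -3 + 2 = -1$)
$E{\left(v,3 - 3 \right)} + 10 \cdot 8 = -1 + 10 \cdot 8 = -1 + 80 = 79$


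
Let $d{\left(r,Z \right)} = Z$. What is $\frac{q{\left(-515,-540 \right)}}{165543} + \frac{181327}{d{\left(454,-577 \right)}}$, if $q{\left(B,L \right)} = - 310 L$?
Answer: $- \frac{9973608587}{31839437} \approx -313.25$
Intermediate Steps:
$\frac{q{\left(-515,-540 \right)}}{165543} + \frac{181327}{d{\left(454,-577 \right)}} = \frac{\left(-310\right) \left(-540\right)}{165543} + \frac{181327}{-577} = 167400 \cdot \frac{1}{165543} + 181327 \left(- \frac{1}{577}\right) = \frac{55800}{55181} - \frac{181327}{577} = - \frac{9973608587}{31839437}$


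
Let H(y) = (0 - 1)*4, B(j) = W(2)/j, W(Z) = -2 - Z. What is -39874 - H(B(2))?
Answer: -39870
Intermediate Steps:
B(j) = -4/j (B(j) = (-2 - 1*2)/j = (-2 - 2)/j = -4/j)
H(y) = -4 (H(y) = -1*4 = -4)
-39874 - H(B(2)) = -39874 - 1*(-4) = -39874 + 4 = -39870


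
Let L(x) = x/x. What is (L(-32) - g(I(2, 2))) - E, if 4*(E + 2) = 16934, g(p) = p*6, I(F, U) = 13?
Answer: -8617/2 ≈ -4308.5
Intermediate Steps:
L(x) = 1
g(p) = 6*p
E = 8463/2 (E = -2 + (¼)*16934 = -2 + 8467/2 = 8463/2 ≈ 4231.5)
(L(-32) - g(I(2, 2))) - E = (1 - 6*13) - 1*8463/2 = (1 - 1*78) - 8463/2 = (1 - 78) - 8463/2 = -77 - 8463/2 = -8617/2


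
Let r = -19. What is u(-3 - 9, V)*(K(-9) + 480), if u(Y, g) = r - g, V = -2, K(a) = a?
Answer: -8007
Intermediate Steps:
u(Y, g) = -19 - g
u(-3 - 9, V)*(K(-9) + 480) = (-19 - 1*(-2))*(-9 + 480) = (-19 + 2)*471 = -17*471 = -8007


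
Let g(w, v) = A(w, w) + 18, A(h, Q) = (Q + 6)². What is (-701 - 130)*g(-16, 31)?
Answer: -98058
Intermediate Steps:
A(h, Q) = (6 + Q)²
g(w, v) = 18 + (6 + w)² (g(w, v) = (6 + w)² + 18 = 18 + (6 + w)²)
(-701 - 130)*g(-16, 31) = (-701 - 130)*(18 + (6 - 16)²) = -831*(18 + (-10)²) = -831*(18 + 100) = -831*118 = -98058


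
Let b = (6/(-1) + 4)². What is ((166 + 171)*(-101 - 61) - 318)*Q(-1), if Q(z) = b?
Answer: -219648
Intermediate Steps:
b = 4 (b = (6*(-1) + 4)² = (-6 + 4)² = (-2)² = 4)
Q(z) = 4
((166 + 171)*(-101 - 61) - 318)*Q(-1) = ((166 + 171)*(-101 - 61) - 318)*4 = (337*(-162) - 318)*4 = (-54594 - 318)*4 = -54912*4 = -219648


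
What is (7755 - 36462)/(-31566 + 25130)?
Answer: 28707/6436 ≈ 4.4604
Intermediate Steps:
(7755 - 36462)/(-31566 + 25130) = -28707/(-6436) = -28707*(-1/6436) = 28707/6436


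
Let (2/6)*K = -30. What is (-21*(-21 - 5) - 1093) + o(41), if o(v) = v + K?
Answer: -596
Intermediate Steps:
K = -90 (K = 3*(-30) = -90)
o(v) = -90 + v (o(v) = v - 90 = -90 + v)
(-21*(-21 - 5) - 1093) + o(41) = (-21*(-21 - 5) - 1093) + (-90 + 41) = (-21*(-26) - 1093) - 49 = (546 - 1093) - 49 = -547 - 49 = -596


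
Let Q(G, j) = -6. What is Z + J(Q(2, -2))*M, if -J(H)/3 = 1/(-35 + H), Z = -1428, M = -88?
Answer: -58812/41 ≈ -1434.4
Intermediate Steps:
J(H) = -3/(-35 + H)
Z + J(Q(2, -2))*M = -1428 - 3/(-35 - 6)*(-88) = -1428 - 3/(-41)*(-88) = -1428 - 3*(-1/41)*(-88) = -1428 + (3/41)*(-88) = -1428 - 264/41 = -58812/41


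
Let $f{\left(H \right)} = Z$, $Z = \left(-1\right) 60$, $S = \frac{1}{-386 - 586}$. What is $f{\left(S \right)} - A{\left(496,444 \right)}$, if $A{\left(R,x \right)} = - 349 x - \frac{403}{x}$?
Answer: $\frac{68774227}{444} \approx 1.549 \cdot 10^{5}$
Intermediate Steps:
$S = - \frac{1}{972}$ ($S = \frac{1}{-972} = - \frac{1}{972} \approx -0.0010288$)
$A{\left(R,x \right)} = - \frac{403}{x} - 349 x$
$Z = -60$
$f{\left(H \right)} = -60$
$f{\left(S \right)} - A{\left(496,444 \right)} = -60 - \left(- \frac{403}{444} - 154956\right) = -60 - - \frac{68800867}{444} = -60 + \frac{68800867}{444} = \frac{68774227}{444}$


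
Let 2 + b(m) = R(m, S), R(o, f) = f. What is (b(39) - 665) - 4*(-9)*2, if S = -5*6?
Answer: -625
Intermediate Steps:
S = -30
b(m) = -32 (b(m) = -2 - 30 = -32)
(b(39) - 665) - 4*(-9)*2 = (-32 - 665) - 4*(-9)*2 = -697 + 36*2 = -697 + 72 = -625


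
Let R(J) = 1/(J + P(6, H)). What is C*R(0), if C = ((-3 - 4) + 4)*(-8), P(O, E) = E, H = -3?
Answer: -8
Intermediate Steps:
R(J) = 1/(-3 + J) (R(J) = 1/(J - 3) = 1/(-3 + J))
C = 24 (C = (-7 + 4)*(-8) = -3*(-8) = 24)
C*R(0) = 24/(-3 + 0) = 24/(-3) = 24*(-⅓) = -8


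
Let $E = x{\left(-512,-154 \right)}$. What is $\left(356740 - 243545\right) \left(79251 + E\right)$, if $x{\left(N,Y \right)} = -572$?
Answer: $8906069405$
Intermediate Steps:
$E = -572$
$\left(356740 - 243545\right) \left(79251 + E\right) = \left(356740 - 243545\right) \left(79251 - 572\right) = 113195 \cdot 78679 = 8906069405$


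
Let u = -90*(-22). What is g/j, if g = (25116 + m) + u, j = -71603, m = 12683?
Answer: -39779/71603 ≈ -0.55555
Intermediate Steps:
u = 1980
g = 39779 (g = (25116 + 12683) + 1980 = 37799 + 1980 = 39779)
g/j = 39779/(-71603) = 39779*(-1/71603) = -39779/71603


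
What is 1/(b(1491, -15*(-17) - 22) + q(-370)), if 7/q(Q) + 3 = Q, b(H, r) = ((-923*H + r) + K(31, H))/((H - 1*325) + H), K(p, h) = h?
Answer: -991061/512695536 ≈ -0.0019330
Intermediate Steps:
b(H, r) = (r - 922*H)/(-325 + 2*H) (b(H, r) = ((-923*H + r) + H)/((H - 1*325) + H) = ((r - 923*H) + H)/((H - 325) + H) = (r - 922*H)/((-325 + H) + H) = (r - 922*H)/(-325 + 2*H))
q(Q) = 7/(-3 + Q)
1/(b(1491, -15*(-17) - 22) + q(-370)) = 1/(((-15*(-17) - 22) - 922*1491)/(-325 + 2*1491) + 7/(-3 - 370)) = 1/(((255 - 22) - 1374702)/(-325 + 2982) + 7/(-373)) = 1/((233 - 1374702)/2657 + 7*(-1/373)) = 1/((1/2657)*(-1374469) - 7/373) = 1/(-1374469/2657 - 7/373) = 1/(-512695536/991061) = -991061/512695536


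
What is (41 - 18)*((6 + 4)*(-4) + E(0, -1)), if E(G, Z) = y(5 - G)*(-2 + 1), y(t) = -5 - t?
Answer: -690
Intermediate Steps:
E(G, Z) = 10 - G (E(G, Z) = (-5 - (5 - G))*(-2 + 1) = (-5 + (-5 + G))*(-1) = (-10 + G)*(-1) = 10 - G)
(41 - 18)*((6 + 4)*(-4) + E(0, -1)) = (41 - 18)*((6 + 4)*(-4) + (10 - 1*0)) = 23*(10*(-4) + (10 + 0)) = 23*(-40 + 10) = 23*(-30) = -690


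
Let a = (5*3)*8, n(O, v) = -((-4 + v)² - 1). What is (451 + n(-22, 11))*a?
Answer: 48360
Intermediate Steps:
n(O, v) = 1 - (-4 + v)² (n(O, v) = -(-1 + (-4 + v)²) = 1 - (-4 + v)²)
a = 120 (a = 15*8 = 120)
(451 + n(-22, 11))*a = (451 + (1 - (-4 + 11)²))*120 = (451 + (1 - 1*7²))*120 = (451 + (1 - 1*49))*120 = (451 + (1 - 49))*120 = (451 - 48)*120 = 403*120 = 48360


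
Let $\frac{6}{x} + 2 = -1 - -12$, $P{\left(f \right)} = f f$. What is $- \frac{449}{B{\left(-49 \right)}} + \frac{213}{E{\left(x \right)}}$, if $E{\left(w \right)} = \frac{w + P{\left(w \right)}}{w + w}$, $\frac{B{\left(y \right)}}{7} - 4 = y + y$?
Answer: $\frac{843169}{3290} \approx 256.28$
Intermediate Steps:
$P{\left(f \right)} = f^{2}$
$x = \frac{2}{3}$ ($x = \frac{6}{-2 - -11} = \frac{6}{-2 + \left(-1 + 12\right)} = \frac{6}{-2 + 11} = \frac{6}{9} = 6 \cdot \frac{1}{9} = \frac{2}{3} \approx 0.66667$)
$B{\left(y \right)} = 28 + 14 y$ ($B{\left(y \right)} = 28 + 7 \left(y + y\right) = 28 + 7 \cdot 2 y = 28 + 14 y$)
$E{\left(w \right)} = \frac{w + w^{2}}{2 w}$ ($E{\left(w \right)} = \frac{w + w^{2}}{w + w} = \frac{w + w^{2}}{2 w}$)
$- \frac{449}{B{\left(-49 \right)}} + \frac{213}{E{\left(x \right)}} = - \frac{449}{28 + 14 \left(-49\right)} + \frac{213}{\frac{1}{2} + \frac{1}{2} \cdot \frac{2}{3}} = - \frac{449}{28 - 686} + \frac{213}{\frac{1}{2} + \frac{1}{3}} = - \frac{449}{-658} + \frac{213}{\frac{5}{6}} = \left(-449\right) \left(- \frac{1}{658}\right) + 213 \cdot \frac{6}{5} = \frac{449}{658} + \frac{1278}{5} = \frac{843169}{3290}$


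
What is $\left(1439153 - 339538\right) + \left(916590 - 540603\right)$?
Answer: $1475602$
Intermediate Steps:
$\left(1439153 - 339538\right) + \left(916590 - 540603\right) = 1099615 + 375987 = 1475602$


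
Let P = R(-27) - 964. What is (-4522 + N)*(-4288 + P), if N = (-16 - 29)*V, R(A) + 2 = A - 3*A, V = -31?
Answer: 16260400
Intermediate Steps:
R(A) = -2 - 2*A (R(A) = -2 + (A - 3*A) = -2 - 2*A)
P = -912 (P = (-2 - 2*(-27)) - 964 = (-2 + 54) - 964 = 52 - 964 = -912)
N = 1395 (N = (-16 - 29)*(-31) = -45*(-31) = 1395)
(-4522 + N)*(-4288 + P) = (-4522 + 1395)*(-4288 - 912) = -3127*(-5200) = 16260400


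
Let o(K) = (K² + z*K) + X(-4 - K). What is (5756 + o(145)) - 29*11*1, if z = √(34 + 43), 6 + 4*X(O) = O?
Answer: 105693/4 + 145*√77 ≈ 27696.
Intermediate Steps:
X(O) = -3/2 + O/4
z = √77 ≈ 8.7750
o(K) = -5/2 + K² - K/4 + K*√77 (o(K) = (K² + √77*K) + (-3/2 + (-4 - K)/4) = (K² + K*√77) + (-3/2 + (-1 - K/4)) = (K² + K*√77) + (-5/2 - K/4) = -5/2 + K² - K/4 + K*√77)
(5756 + o(145)) - 29*11*1 = (5756 + (-5/2 + 145² - ¼*145 + 145*√77)) - 29*11*1 = (5756 + (-5/2 + 21025 - 145/4 + 145*√77)) - 319*1 = (5756 + (83945/4 + 145*√77)) - 319 = (106969/4 + 145*√77) - 319 = 105693/4 + 145*√77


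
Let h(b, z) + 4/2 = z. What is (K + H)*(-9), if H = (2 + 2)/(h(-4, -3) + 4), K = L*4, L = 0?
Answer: 36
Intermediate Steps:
K = 0 (K = 0*4 = 0)
h(b, z) = -2 + z
H = -4 (H = (2 + 2)/((-2 - 3) + 4) = 4/(-5 + 4) = 4/(-1) = 4*(-1) = -4)
(K + H)*(-9) = (0 - 4)*(-9) = -4*(-9) = 36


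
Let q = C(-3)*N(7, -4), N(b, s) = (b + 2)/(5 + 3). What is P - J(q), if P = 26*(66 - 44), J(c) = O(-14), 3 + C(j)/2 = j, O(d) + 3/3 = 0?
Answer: 573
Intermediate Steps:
O(d) = -1 (O(d) = -1 + 0 = -1)
C(j) = -6 + 2*j
N(b, s) = ¼ + b/8 (N(b, s) = (2 + b)/8 = (2 + b)*(⅛) = ¼ + b/8)
q = -27/2 (q = (-6 + 2*(-3))*(¼ + (⅛)*7) = (-6 - 6)*(¼ + 7/8) = -12*9/8 = -27/2 ≈ -13.500)
J(c) = -1
P = 572 (P = 26*22 = 572)
P - J(q) = 572 - 1*(-1) = 572 + 1 = 573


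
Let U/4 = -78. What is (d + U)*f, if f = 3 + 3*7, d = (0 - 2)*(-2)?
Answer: -7392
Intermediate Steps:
U = -312 (U = 4*(-78) = -312)
d = 4 (d = -2*(-2) = 4)
f = 24 (f = 3 + 21 = 24)
(d + U)*f = (4 - 312)*24 = -308*24 = -7392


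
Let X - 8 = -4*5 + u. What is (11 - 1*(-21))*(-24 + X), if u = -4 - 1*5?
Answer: -1440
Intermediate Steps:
u = -9 (u = -4 - 5 = -9)
X = -21 (X = 8 + (-4*5 - 9) = 8 + (-20 - 9) = 8 - 29 = -21)
(11 - 1*(-21))*(-24 + X) = (11 - 1*(-21))*(-24 - 21) = (11 + 21)*(-45) = 32*(-45) = -1440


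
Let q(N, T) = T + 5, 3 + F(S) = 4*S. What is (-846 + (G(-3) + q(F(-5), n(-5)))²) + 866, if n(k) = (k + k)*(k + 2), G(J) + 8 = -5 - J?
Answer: 645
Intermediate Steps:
F(S) = -3 + 4*S
G(J) = -13 - J (G(J) = -8 + (-5 - J) = -13 - J)
n(k) = 2*k*(2 + k) (n(k) = (2*k)*(2 + k) = 2*k*(2 + k))
q(N, T) = 5 + T
(-846 + (G(-3) + q(F(-5), n(-5)))²) + 866 = (-846 + ((-13 - 1*(-3)) + (5 + 2*(-5)*(2 - 5)))²) + 866 = (-846 + ((-13 + 3) + (5 + 2*(-5)*(-3)))²) + 866 = (-846 + (-10 + (5 + 30))²) + 866 = (-846 + (-10 + 35)²) + 866 = (-846 + 25²) + 866 = (-846 + 625) + 866 = -221 + 866 = 645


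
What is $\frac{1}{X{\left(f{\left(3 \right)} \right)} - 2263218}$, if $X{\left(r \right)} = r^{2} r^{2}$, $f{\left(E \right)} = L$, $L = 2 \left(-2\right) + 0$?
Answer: $- \frac{1}{2262962} \approx -4.419 \cdot 10^{-7}$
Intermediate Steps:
$L = -4$ ($L = -4 + 0 = -4$)
$f{\left(E \right)} = -4$
$X{\left(r \right)} = r^{4}$
$\frac{1}{X{\left(f{\left(3 \right)} \right)} - 2263218} = \frac{1}{\left(-4\right)^{4} - 2263218} = \frac{1}{256 - 2263218} = \frac{1}{-2262962} = - \frac{1}{2262962}$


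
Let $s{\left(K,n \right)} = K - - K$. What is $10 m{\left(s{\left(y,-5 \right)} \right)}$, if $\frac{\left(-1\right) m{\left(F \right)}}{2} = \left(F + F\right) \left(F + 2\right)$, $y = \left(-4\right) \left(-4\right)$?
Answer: $-43520$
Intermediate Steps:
$y = 16$
$s{\left(K,n \right)} = 2 K$ ($s{\left(K,n \right)} = K + K = 2 K$)
$m{\left(F \right)} = - 4 F \left(2 + F\right)$ ($m{\left(F \right)} = - 2 \left(F + F\right) \left(F + 2\right) = - 2 \cdot 2 F \left(2 + F\right) = - 4 F \left(2 + F\right)$)
$10 m{\left(s{\left(y,-5 \right)} \right)} = 10 \left(- 4 \cdot 2 \cdot 16 \left(2 + 2 \cdot 16\right)\right) = 10 \left(\left(-4\right) 32 \left(2 + 32\right)\right) = 10 \left(\left(-4\right) 32 \cdot 34\right) = 10 \left(-4352\right) = -43520$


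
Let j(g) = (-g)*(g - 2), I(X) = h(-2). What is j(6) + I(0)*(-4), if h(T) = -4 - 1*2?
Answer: 0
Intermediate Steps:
h(T) = -6 (h(T) = -4 - 2 = -6)
I(X) = -6
j(g) = -g*(-2 + g) (j(g) = (-g)*(-2 + g) = -g*(-2 + g))
j(6) + I(0)*(-4) = 6*(2 - 1*6) - 6*(-4) = 6*(2 - 6) + 24 = 6*(-4) + 24 = -24 + 24 = 0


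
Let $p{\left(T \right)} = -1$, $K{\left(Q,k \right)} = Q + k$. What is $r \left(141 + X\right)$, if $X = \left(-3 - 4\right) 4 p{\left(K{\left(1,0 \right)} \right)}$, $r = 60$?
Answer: $10140$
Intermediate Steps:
$X = 28$ ($X = \left(-3 - 4\right) 4 \left(-1\right) = \left(-7\right) 4 \left(-1\right) = \left(-28\right) \left(-1\right) = 28$)
$r \left(141 + X\right) = 60 \left(141 + 28\right) = 60 \cdot 169 = 10140$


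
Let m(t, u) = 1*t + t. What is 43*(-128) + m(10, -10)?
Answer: -5484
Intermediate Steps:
m(t, u) = 2*t (m(t, u) = t + t = 2*t)
43*(-128) + m(10, -10) = 43*(-128) + 2*10 = -5504 + 20 = -5484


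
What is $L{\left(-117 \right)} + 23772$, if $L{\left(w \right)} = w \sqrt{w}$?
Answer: $23772 - 351 i \sqrt{13} \approx 23772.0 - 1265.5 i$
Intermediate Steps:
$L{\left(w \right)} = w^{\frac{3}{2}}$
$L{\left(-117 \right)} + 23772 = \left(-117\right)^{\frac{3}{2}} + 23772 = - 351 i \sqrt{13} + 23772 = 23772 - 351 i \sqrt{13}$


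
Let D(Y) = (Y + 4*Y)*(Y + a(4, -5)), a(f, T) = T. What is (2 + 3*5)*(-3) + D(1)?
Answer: -71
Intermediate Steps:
D(Y) = 5*Y*(-5 + Y) (D(Y) = (Y + 4*Y)*(Y - 5) = (5*Y)*(-5 + Y) = 5*Y*(-5 + Y))
(2 + 3*5)*(-3) + D(1) = (2 + 3*5)*(-3) + 5*1*(-5 + 1) = (2 + 15)*(-3) + 5*1*(-4) = 17*(-3) - 20 = -51 - 20 = -71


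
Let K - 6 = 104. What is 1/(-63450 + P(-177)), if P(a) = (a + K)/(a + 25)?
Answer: -152/9644333 ≈ -1.5761e-5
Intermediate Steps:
K = 110 (K = 6 + 104 = 110)
P(a) = (110 + a)/(25 + a) (P(a) = (a + 110)/(a + 25) = (110 + a)/(25 + a))
1/(-63450 + P(-177)) = 1/(-63450 + (110 - 177)/(25 - 177)) = 1/(-63450 - 67/(-152)) = 1/(-63450 - 1/152*(-67)) = 1/(-63450 + 67/152) = 1/(-9644333/152) = -152/9644333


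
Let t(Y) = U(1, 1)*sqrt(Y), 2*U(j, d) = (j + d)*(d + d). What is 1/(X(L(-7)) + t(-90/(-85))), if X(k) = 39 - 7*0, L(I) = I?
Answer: 221/8595 - 2*sqrt(34)/8595 ≈ 0.024356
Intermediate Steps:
U(j, d) = d*(d + j) (U(j, d) = ((j + d)*(d + d))/2 = ((d + j)*(2*d))/2 = (2*d*(d + j))/2 = d*(d + j))
t(Y) = 2*sqrt(Y) (t(Y) = (1*(1 + 1))*sqrt(Y) = (1*2)*sqrt(Y) = 2*sqrt(Y))
X(k) = 39 (X(k) = 39 - 1*0 = 39 + 0 = 39)
1/(X(L(-7)) + t(-90/(-85))) = 1/(39 + 2*sqrt(-90/(-85))) = 1/(39 + 2*sqrt(-90*(-1/85))) = 1/(39 + 2*sqrt(18/17)) = 1/(39 + 2*(3*sqrt(34)/17)) = 1/(39 + 6*sqrt(34)/17)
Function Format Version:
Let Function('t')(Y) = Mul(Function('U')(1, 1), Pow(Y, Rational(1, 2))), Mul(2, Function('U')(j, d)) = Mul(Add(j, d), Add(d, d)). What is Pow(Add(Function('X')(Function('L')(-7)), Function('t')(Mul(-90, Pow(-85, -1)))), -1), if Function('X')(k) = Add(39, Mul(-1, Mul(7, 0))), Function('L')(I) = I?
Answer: Add(Rational(221, 8595), Mul(Rational(-2, 8595), Pow(34, Rational(1, 2)))) ≈ 0.024356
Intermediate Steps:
Function('U')(j, d) = Mul(d, Add(d, j)) (Function('U')(j, d) = Mul(Rational(1, 2), Mul(Add(j, d), Add(d, d))) = Mul(Rational(1, 2), Mul(Add(d, j), Mul(2, d))) = Mul(Rational(1, 2), Mul(2, d, Add(d, j))) = Mul(d, Add(d, j)))
Function('t')(Y) = Mul(2, Pow(Y, Rational(1, 2))) (Function('t')(Y) = Mul(Mul(1, Add(1, 1)), Pow(Y, Rational(1, 2))) = Mul(Mul(1, 2), Pow(Y, Rational(1, 2))) = Mul(2, Pow(Y, Rational(1, 2))))
Function('X')(k) = 39 (Function('X')(k) = Add(39, Mul(-1, 0)) = Add(39, 0) = 39)
Pow(Add(Function('X')(Function('L')(-7)), Function('t')(Mul(-90, Pow(-85, -1)))), -1) = Pow(Add(39, Mul(2, Pow(Mul(-90, Pow(-85, -1)), Rational(1, 2)))), -1) = Pow(Add(39, Mul(2, Pow(Mul(-90, Rational(-1, 85)), Rational(1, 2)))), -1) = Pow(Add(39, Mul(2, Pow(Rational(18, 17), Rational(1, 2)))), -1) = Pow(Add(39, Mul(2, Mul(Rational(3, 17), Pow(34, Rational(1, 2))))), -1) = Pow(Add(39, Mul(Rational(6, 17), Pow(34, Rational(1, 2)))), -1)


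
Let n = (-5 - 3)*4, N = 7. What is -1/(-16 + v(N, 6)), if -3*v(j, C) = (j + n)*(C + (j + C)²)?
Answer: -3/4327 ≈ -0.00069332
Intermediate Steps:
n = -32 (n = -8*4 = -32)
v(j, C) = -(-32 + j)*(C + (C + j)²)/3 (v(j, C) = -(j - 32)*(C + (j + C)²)/3 = -(-32 + j)*(C + (C + j)²)/3)
-1/(-16 + v(N, 6)) = -1/(-16 + ((32/3)*6 + 32*(6 + 7)²/3 - ⅓*6*7 - ⅓*7*(6 + 7)²)) = -1/(-16 + (64 + (32/3)*13² - 14 - ⅓*7*13²)) = -1/(-16 + (64 + (32/3)*169 - 14 - ⅓*7*169)) = -1/(-16 + (64 + 5408/3 - 14 - 1183/3)) = -1/(-16 + 4375/3) = -1/4327/3 = -3/4327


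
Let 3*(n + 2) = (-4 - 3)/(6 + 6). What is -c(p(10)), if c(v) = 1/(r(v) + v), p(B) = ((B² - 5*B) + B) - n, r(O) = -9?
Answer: -36/1915 ≈ -0.018799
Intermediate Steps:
n = -79/36 (n = -2 + ((-4 - 3)/(6 + 6))/3 = -2 + (-7/12)/3 = -2 + (-7*1/12)/3 = -2 + (⅓)*(-7/12) = -2 - 7/36 = -79/36 ≈ -2.1944)
p(B) = 79/36 + B² - 4*B (p(B) = ((B² - 5*B) + B) - 1*(-79/36) = (B² - 4*B) + 79/36 = 79/36 + B² - 4*B)
c(v) = 1/(-9 + v)
-c(p(10)) = -1/(-9 + (79/36 + 10² - 4*10)) = -1/(-9 + (79/36 + 100 - 40)) = -1/(-9 + 2239/36) = -1/1915/36 = -1*36/1915 = -36/1915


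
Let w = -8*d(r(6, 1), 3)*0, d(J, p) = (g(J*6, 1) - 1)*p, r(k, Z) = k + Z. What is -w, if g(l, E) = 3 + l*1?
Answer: 0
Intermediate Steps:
r(k, Z) = Z + k
g(l, E) = 3 + l
d(J, p) = p*(2 + 6*J) (d(J, p) = ((3 + J*6) - 1)*p = ((3 + 6*J) - 1)*p = (2 + 6*J)*p = p*(2 + 6*J))
w = 0 (w = -16*3*(1 + 3*(1 + 6))*0 = -16*3*(1 + 3*7)*0 = -16*3*(1 + 21)*0 = -16*3*22*0 = -8*132*0 = -1056*0 = 0)
-w = -1*0 = 0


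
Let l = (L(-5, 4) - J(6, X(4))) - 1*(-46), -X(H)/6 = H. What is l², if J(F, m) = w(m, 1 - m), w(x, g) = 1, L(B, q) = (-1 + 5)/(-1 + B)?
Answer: 17689/9 ≈ 1965.4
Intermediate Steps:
X(H) = -6*H
L(B, q) = 4/(-1 + B)
J(F, m) = 1
l = 133/3 (l = (4/(-1 - 5) - 1*1) - 1*(-46) = (4/(-6) - 1) + 46 = (4*(-⅙) - 1) + 46 = (-⅔ - 1) + 46 = -5/3 + 46 = 133/3 ≈ 44.333)
l² = (133/3)² = 17689/9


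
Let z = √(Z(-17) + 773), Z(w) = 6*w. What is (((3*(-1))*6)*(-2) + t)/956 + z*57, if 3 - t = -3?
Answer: 21/478 + 57*√671 ≈ 1476.6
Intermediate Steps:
t = 6 (t = 3 - 1*(-3) = 3 + 3 = 6)
z = √671 (z = √(6*(-17) + 773) = √(-102 + 773) = √671 ≈ 25.904)
(((3*(-1))*6)*(-2) + t)/956 + z*57 = (((3*(-1))*6)*(-2) + 6)/956 + √671*57 = (-3*6*(-2) + 6)*(1/956) + 57*√671 = (-18*(-2) + 6)*(1/956) + 57*√671 = (36 + 6)*(1/956) + 57*√671 = 42*(1/956) + 57*√671 = 21/478 + 57*√671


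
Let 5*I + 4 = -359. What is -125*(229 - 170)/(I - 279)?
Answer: 36875/1758 ≈ 20.976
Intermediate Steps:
I = -363/5 (I = -⅘ + (⅕)*(-359) = -⅘ - 359/5 = -363/5 ≈ -72.600)
-125*(229 - 170)/(I - 279) = -125*(229 - 170)/(-363/5 - 279) = -7375/(-1758/5) = -7375*(-5)/1758 = -125*(-295/1758) = 36875/1758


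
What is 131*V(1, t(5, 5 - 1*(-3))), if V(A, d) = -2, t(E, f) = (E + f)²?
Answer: -262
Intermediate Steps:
131*V(1, t(5, 5 - 1*(-3))) = 131*(-2) = -262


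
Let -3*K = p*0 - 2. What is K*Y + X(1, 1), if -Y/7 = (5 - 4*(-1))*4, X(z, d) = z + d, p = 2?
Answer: -166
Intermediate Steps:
X(z, d) = d + z
Y = -252 (Y = -7*(5 - 4*(-1))*4 = -7*(5 + 4)*4 = -63*4 = -7*36 = -252)
K = ⅔ (K = -(2*0 - 2)/3 = -(0 - 2)/3 = -⅓*(-2) = ⅔ ≈ 0.66667)
K*Y + X(1, 1) = (⅔)*(-252) + (1 + 1) = -168 + 2 = -166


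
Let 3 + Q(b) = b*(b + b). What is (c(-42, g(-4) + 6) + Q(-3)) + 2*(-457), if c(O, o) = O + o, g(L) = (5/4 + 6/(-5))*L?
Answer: -4676/5 ≈ -935.20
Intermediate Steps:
Q(b) = -3 + 2*b² (Q(b) = -3 + b*(b + b) = -3 + b*(2*b) = -3 + 2*b²)
g(L) = L/20 (g(L) = (5*(¼) + 6*(-⅕))*L = (5/4 - 6/5)*L = L/20)
(c(-42, g(-4) + 6) + Q(-3)) + 2*(-457) = ((-42 + ((1/20)*(-4) + 6)) + (-3 + 2*(-3)²)) + 2*(-457) = ((-42 + (-⅕ + 6)) + (-3 + 2*9)) - 914 = ((-42 + 29/5) + (-3 + 18)) - 914 = (-181/5 + 15) - 914 = -106/5 - 914 = -4676/5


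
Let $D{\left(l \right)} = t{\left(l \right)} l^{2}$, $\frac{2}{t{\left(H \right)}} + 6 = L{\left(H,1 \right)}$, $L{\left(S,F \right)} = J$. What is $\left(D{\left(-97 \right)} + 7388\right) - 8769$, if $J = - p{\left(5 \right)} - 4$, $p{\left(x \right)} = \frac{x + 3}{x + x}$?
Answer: $- \frac{84332}{27} \approx -3123.4$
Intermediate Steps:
$p{\left(x \right)} = \frac{3 + x}{2 x}$
$J = - \frac{24}{5}$ ($J = - \frac{3 + 5}{2 \cdot 5} - 4 = - \frac{8}{2 \cdot 5} - 4 = \left(-1\right) \frac{4}{5} - 4 = - \frac{4}{5} - 4 = - \frac{24}{5} \approx -4.8$)
$L{\left(S,F \right)} = - \frac{24}{5}$
$t{\left(H \right)} = - \frac{5}{27}$ ($t{\left(H \right)} = \frac{2}{-6 - \frac{24}{5}} = \frac{2}{- \frac{54}{5}} = 2 \left(- \frac{5}{54}\right) = - \frac{5}{27}$)
$D{\left(l \right)} = - \frac{5 l^{2}}{27}$
$\left(D{\left(-97 \right)} + 7388\right) - 8769 = \left(- \frac{5 \left(-97\right)^{2}}{27} + 7388\right) - 8769 = \left(\left(- \frac{5}{27}\right) 9409 + 7388\right) - 8769 = \left(- \frac{47045}{27} + 7388\right) - 8769 = \frac{152431}{27} - 8769 = - \frac{84332}{27}$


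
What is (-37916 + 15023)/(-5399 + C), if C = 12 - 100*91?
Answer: 7631/4829 ≈ 1.5802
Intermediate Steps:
C = -9088 (C = 12 - 9100 = -9088)
(-37916 + 15023)/(-5399 + C) = (-37916 + 15023)/(-5399 - 9088) = -22893/(-14487) = -22893*(-1/14487) = 7631/4829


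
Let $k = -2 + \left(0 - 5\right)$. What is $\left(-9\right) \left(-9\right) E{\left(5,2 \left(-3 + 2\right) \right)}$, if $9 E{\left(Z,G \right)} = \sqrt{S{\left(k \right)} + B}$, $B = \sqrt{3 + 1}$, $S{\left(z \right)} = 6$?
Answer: $18 \sqrt{2} \approx 25.456$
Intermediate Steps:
$k = -7$ ($k = -2 + \left(0 - 5\right) = -2 - 5 = -7$)
$B = 2$ ($B = \sqrt{4} = 2$)
$E{\left(Z,G \right)} = \frac{2 \sqrt{2}}{9}$ ($E{\left(Z,G \right)} = \frac{\sqrt{6 + 2}}{9} = \frac{\sqrt{8}}{9} = \frac{2 \sqrt{2}}{9}$)
$\left(-9\right) \left(-9\right) E{\left(5,2 \left(-3 + 2\right) \right)} = \left(-9\right) \left(-9\right) \frac{2 \sqrt{2}}{9} = 81 \frac{2 \sqrt{2}}{9} = 18 \sqrt{2}$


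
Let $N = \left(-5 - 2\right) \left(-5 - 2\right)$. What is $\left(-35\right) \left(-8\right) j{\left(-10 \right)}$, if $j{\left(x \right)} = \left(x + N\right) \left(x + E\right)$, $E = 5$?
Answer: $-54600$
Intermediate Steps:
$N = 49$ ($N = \left(-7\right) \left(-7\right) = 49$)
$j{\left(x \right)} = \left(5 + x\right) \left(49 + x\right)$ ($j{\left(x \right)} = \left(x + 49\right) \left(x + 5\right) = \left(49 + x\right) \left(5 + x\right) = \left(5 + x\right) \left(49 + x\right)$)
$\left(-35\right) \left(-8\right) j{\left(-10 \right)} = \left(-35\right) \left(-8\right) \left(245 + \left(-10\right)^{2} + 54 \left(-10\right)\right) = 280 \left(245 + 100 - 540\right) = 280 \left(-195\right) = -54600$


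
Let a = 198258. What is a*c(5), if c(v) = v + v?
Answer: 1982580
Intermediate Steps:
c(v) = 2*v
a*c(5) = 198258*(2*5) = 198258*10 = 1982580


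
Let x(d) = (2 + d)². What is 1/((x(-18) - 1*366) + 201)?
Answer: 1/91 ≈ 0.010989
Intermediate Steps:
1/((x(-18) - 1*366) + 201) = 1/(((2 - 18)² - 1*366) + 201) = 1/(((-16)² - 366) + 201) = 1/((256 - 366) + 201) = 1/(-110 + 201) = 1/91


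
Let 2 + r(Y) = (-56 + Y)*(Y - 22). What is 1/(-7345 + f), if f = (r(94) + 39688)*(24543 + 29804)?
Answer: 1/2305501089 ≈ 4.3375e-10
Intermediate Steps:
r(Y) = -2 + (-56 + Y)*(-22 + Y) (r(Y) = -2 + (-56 + Y)*(Y - 22) = -2 + (-56 + Y)*(-22 + Y))
f = 2305508434 (f = ((1230 + 94² - 78*94) + 39688)*(24543 + 29804) = ((1230 + 8836 - 7332) + 39688)*54347 = (2734 + 39688)*54347 = 42422*54347 = 2305508434)
1/(-7345 + f) = 1/(-7345 + 2305508434) = 1/2305501089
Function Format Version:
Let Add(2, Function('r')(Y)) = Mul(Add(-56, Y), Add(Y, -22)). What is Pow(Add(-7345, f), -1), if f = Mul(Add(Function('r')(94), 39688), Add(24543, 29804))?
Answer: Rational(1, 2305501089) ≈ 4.3375e-10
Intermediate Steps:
Function('r')(Y) = Add(-2, Mul(Add(-56, Y), Add(-22, Y))) (Function('r')(Y) = Add(-2, Mul(Add(-56, Y), Add(Y, -22))) = Add(-2, Mul(Add(-56, Y), Add(-22, Y))))
f = 2305508434 (f = Mul(Add(Add(1230, Pow(94, 2), Mul(-78, 94)), 39688), Add(24543, 29804)) = Mul(Add(Add(1230, 8836, -7332), 39688), 54347) = Mul(Add(2734, 39688), 54347) = Mul(42422, 54347) = 2305508434)
Pow(Add(-7345, f), -1) = Pow(Add(-7345, 2305508434), -1) = Pow(2305501089, -1) = Rational(1, 2305501089)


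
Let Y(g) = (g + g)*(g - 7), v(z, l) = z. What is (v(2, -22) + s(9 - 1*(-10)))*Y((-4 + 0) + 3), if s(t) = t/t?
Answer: 48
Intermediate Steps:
Y(g) = 2*g*(-7 + g) (Y(g) = (2*g)*(-7 + g) = 2*g*(-7 + g))
s(t) = 1
(v(2, -22) + s(9 - 1*(-10)))*Y((-4 + 0) + 3) = (2 + 1)*(2*((-4 + 0) + 3)*(-7 + ((-4 + 0) + 3))) = 3*(2*(-4 + 3)*(-7 + (-4 + 3))) = 3*(2*(-1)*(-7 - 1)) = 3*(2*(-1)*(-8)) = 3*16 = 48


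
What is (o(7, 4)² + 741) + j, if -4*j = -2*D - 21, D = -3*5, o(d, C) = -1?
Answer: 2959/4 ≈ 739.75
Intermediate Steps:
D = -15
j = -9/4 (j = -(-2*(-15) - 21)/4 = -(30 - 21)/4 = -¼*9 = -9/4 ≈ -2.2500)
(o(7, 4)² + 741) + j = ((-1)² + 741) - 9/4 = (1 + 741) - 9/4 = 742 - 9/4 = 2959/4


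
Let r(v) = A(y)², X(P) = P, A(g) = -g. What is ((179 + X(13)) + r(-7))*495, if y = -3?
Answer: 99495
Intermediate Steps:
r(v) = 9 (r(v) = (-1*(-3))² = 3² = 9)
((179 + X(13)) + r(-7))*495 = ((179 + 13) + 9)*495 = (192 + 9)*495 = 201*495 = 99495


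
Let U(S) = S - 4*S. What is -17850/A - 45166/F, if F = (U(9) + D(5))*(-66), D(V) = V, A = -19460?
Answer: -138476/4587 ≈ -30.189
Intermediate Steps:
U(S) = -3*S
F = 1452 (F = (-3*9 + 5)*(-66) = (-27 + 5)*(-66) = -22*(-66) = 1452)
-17850/A - 45166/F = -17850/(-19460) - 45166/1452 = -17850*(-1/19460) - 45166*1/1452 = 255/278 - 2053/66 = -138476/4587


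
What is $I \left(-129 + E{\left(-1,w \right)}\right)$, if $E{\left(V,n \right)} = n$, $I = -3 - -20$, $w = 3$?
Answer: $-2142$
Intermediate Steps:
$I = 17$ ($I = -3 + 20 = 17$)
$I \left(-129 + E{\left(-1,w \right)}\right) = 17 \left(-129 + 3\right) = 17 \left(-126\right) = -2142$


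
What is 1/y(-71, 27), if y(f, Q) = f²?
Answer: 1/5041 ≈ 0.00019837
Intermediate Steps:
1/y(-71, 27) = 1/((-71)²) = 1/5041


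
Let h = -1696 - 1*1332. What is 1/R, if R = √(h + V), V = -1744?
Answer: -I*√1193/2386 ≈ -0.014476*I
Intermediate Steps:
h = -3028 (h = -1696 - 1332 = -3028)
R = 2*I*√1193 (R = √(-3028 - 1744) = √(-4772) = 2*I*√1193 ≈ 69.08*I)
1/R = 1/(2*I*√1193) = -I*√1193/2386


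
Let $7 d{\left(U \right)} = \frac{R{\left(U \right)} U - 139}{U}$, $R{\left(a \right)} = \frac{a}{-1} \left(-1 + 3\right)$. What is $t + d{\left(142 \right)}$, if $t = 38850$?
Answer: $\frac{5510919}{142} \approx 38809.0$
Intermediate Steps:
$R{\left(a \right)} = - 2 a$ ($R{\left(a \right)} = a \left(-1\right) 2 = - a 2 = - 2 a$)
$d{\left(U \right)} = \frac{-139 - 2 U^{2}}{7 U}$ ($d{\left(U \right)} = \frac{\left(- 2 U U - 139\right) \frac{1}{U}}{7} = \frac{\left(- 2 U^{2} - 139\right) \frac{1}{U}}{7} = \frac{\left(-139 - 2 U^{2}\right) \frac{1}{U}}{7} = \frac{\frac{1}{U} \left(-139 - 2 U^{2}\right)}{7} = \frac{-139 - 2 U^{2}}{7 U}$)
$t + d{\left(142 \right)} = 38850 + \frac{-139 - 2 \cdot 142^{2}}{7 \cdot 142} = 38850 + \frac{1}{7} \cdot \frac{1}{142} \left(-139 - 40328\right) = 38850 + \frac{1}{7} \cdot \frac{1}{142} \left(-40467\right) = 38850 - \frac{5781}{142} = \frac{5510919}{142}$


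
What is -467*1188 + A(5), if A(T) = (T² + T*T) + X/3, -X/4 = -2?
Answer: -1664230/3 ≈ -5.5474e+5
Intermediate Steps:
X = 8 (X = -4*(-2) = 8)
A(T) = 8/3 + 2*T² (A(T) = (T² + T*T) + 8/3 = (T² + T²) + 8*(⅓) = 2*T² + 8/3 = 8/3 + 2*T²)
-467*1188 + A(5) = -467*1188 + (8/3 + 2*5²) = -554796 + (8/3 + 2*25) = -554796 + (8/3 + 50) = -554796 + 158/3 = -1664230/3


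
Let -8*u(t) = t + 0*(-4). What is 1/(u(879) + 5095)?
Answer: 8/39881 ≈ 0.00020060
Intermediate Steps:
u(t) = -t/8 (u(t) = -(t + 0*(-4))/8 = -(t + 0)/8 = -t/8)
1/(u(879) + 5095) = 1/(-⅛*879 + 5095) = 1/(-879/8 + 5095) = 1/(39881/8) = 8/39881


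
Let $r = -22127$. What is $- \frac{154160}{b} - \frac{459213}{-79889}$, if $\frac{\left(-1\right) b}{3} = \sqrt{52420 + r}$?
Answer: $\frac{459213}{79889} + \frac{154160 \sqrt{30293}}{90879} \approx 300.99$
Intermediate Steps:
$b = - 3 \sqrt{30293}$ ($b = - 3 \sqrt{52420 - 22127} = - 3 \sqrt{30293} \approx -522.15$)
$- \frac{154160}{b} - \frac{459213}{-79889} = - \frac{154160}{\left(-3\right) \sqrt{30293}} - \frac{459213}{-79889} = - 154160 \left(- \frac{\sqrt{30293}}{90879}\right) - - \frac{459213}{79889} = \frac{154160 \sqrt{30293}}{90879} + \frac{459213}{79889} = \frac{459213}{79889} + \frac{154160 \sqrt{30293}}{90879}$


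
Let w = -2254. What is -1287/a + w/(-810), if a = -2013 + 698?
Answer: 400648/106515 ≈ 3.7614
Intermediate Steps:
a = -1315
-1287/a + w/(-810) = -1287/(-1315) - 2254/(-810) = -1287*(-1/1315) - 2254*(-1/810) = 1287/1315 + 1127/405 = 400648/106515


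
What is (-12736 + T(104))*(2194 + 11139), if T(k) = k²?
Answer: -25599360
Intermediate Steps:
(-12736 + T(104))*(2194 + 11139) = (-12736 + 104²)*(2194 + 11139) = (-12736 + 10816)*13333 = -1920*13333 = -25599360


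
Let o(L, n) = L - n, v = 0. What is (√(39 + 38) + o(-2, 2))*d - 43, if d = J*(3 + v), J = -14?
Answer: 125 - 42*√77 ≈ -243.55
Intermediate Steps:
d = -42 (d = -14*(3 + 0) = -14*3 = -42)
(√(39 + 38) + o(-2, 2))*d - 43 = (√(39 + 38) + (-2 - 1*2))*(-42) - 43 = (√77 + (-2 - 2))*(-42) - 43 = (√77 - 4)*(-42) - 43 = (-4 + √77)*(-42) - 43 = (168 - 42*√77) - 43 = 125 - 42*√77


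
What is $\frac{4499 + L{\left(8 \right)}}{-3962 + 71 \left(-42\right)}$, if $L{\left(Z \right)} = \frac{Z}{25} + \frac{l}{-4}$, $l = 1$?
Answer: $- \frac{449907}{694400} \approx -0.64791$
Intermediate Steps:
$L{\left(Z \right)} = - \frac{1}{4} + \frac{Z}{25}$ ($L{\left(Z \right)} = \frac{Z}{25} + 1 \frac{1}{-4} = Z \frac{1}{25} + 1 \left(- \frac{1}{4}\right) = \frac{Z}{25} - \frac{1}{4} = - \frac{1}{4} + \frac{Z}{25}$)
$\frac{4499 + L{\left(8 \right)}}{-3962 + 71 \left(-42\right)} = \frac{4499 + \left(- \frac{1}{4} + \frac{1}{25} \cdot 8\right)}{-3962 + 71 \left(-42\right)} = \frac{4499 + \left(- \frac{1}{4} + \frac{8}{25}\right)}{-3962 - 2982} = \frac{4499 + \frac{7}{100}}{-6944} = \frac{449907}{100} \left(- \frac{1}{6944}\right) = - \frac{449907}{694400}$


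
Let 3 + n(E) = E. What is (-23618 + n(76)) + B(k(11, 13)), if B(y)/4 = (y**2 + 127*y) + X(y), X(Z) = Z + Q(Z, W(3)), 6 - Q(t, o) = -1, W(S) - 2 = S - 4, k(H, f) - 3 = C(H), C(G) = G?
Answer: -15565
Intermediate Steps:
k(H, f) = 3 + H
W(S) = -2 + S (W(S) = 2 + (S - 4) = 2 + (-4 + S) = -2 + S)
n(E) = -3 + E
Q(t, o) = 7 (Q(t, o) = 6 - 1*(-1) = 6 + 1 = 7)
X(Z) = 7 + Z (X(Z) = Z + 7 = 7 + Z)
B(y) = 28 + 4*y**2 + 512*y (B(y) = 4*((y**2 + 127*y) + (7 + y)) = 4*(7 + y**2 + 128*y) = 28 + 4*y**2 + 512*y)
(-23618 + n(76)) + B(k(11, 13)) = (-23618 + (-3 + 76)) + (28 + 4*(3 + 11)**2 + 512*(3 + 11)) = (-23618 + 73) + (28 + 4*14**2 + 512*14) = -23545 + (28 + 4*196 + 7168) = -23545 + (28 + 784 + 7168) = -23545 + 7980 = -15565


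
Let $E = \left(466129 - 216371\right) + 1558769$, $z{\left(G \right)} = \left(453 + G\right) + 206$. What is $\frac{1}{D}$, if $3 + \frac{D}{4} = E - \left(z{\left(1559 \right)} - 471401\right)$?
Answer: $\frac{1}{9110828} \approx 1.0976 \cdot 10^{-7}$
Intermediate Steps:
$z{\left(G \right)} = 659 + G$
$E = 1808527$ ($E = 249758 + 1558769 = 1808527$)
$D = 9110828$ ($D = -12 + 4 \left(1808527 - \left(\left(659 + 1559\right) - 471401\right)\right) = -12 + 4 \left(1808527 - \left(2218 - 471401\right)\right) = -12 + 4 \left(1808527 - -469183\right) = -12 + 4 \left(1808527 + 469183\right) = -12 + 4 \cdot 2277710 = -12 + 9110840 = 9110828$)
$\frac{1}{D} = \frac{1}{9110828}$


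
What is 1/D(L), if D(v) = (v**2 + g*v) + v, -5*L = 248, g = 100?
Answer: -25/63736 ≈ -0.00039224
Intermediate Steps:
L = -248/5 (L = -1/5*248 = -248/5 ≈ -49.600)
D(v) = v**2 + 101*v (D(v) = (v**2 + 100*v) + v = v**2 + 101*v)
1/D(L) = 1/(-248*(101 - 248/5)/5) = 1/(-248/5*257/5) = 1/(-63736/25) = -25/63736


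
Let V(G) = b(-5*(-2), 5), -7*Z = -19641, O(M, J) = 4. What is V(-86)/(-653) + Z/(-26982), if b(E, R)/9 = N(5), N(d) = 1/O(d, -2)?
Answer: -8833693/82223148 ≈ -0.10744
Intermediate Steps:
N(d) = ¼ (N(d) = 1/4 = ¼)
b(E, R) = 9/4 (b(E, R) = 9*(¼) = 9/4)
Z = 19641/7 (Z = -⅐*(-19641) = 19641/7 ≈ 2805.9)
V(G) = 9/4
V(-86)/(-653) + Z/(-26982) = (9/4)/(-653) + (19641/7)/(-26982) = (9/4)*(-1/653) + (19641/7)*(-1/26982) = -9/2612 - 6547/62958 = -8833693/82223148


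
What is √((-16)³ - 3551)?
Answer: I*√7647 ≈ 87.447*I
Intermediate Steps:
√((-16)³ - 3551) = √(-4096 - 3551) = √(-7647) = I*√7647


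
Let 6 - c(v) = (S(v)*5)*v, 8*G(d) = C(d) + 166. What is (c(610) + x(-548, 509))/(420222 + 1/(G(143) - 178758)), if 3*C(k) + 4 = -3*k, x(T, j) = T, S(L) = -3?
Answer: 18464706608/901402874085 ≈ 0.020484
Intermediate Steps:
C(k) = -4/3 - k (C(k) = -4/3 + (-3*k)/3 = -4/3 - k)
G(d) = 247/12 - d/8 (G(d) = ((-4/3 - d) + 166)/8 = (494/3 - d)/8 = 247/12 - d/8)
c(v) = 6 + 15*v (c(v) = 6 - (-3*5)*v = 6 - (-15)*v = 6 + 15*v)
(c(610) + x(-548, 509))/(420222 + 1/(G(143) - 178758)) = ((6 + 15*610) - 548)/(420222 + 1/((247/12 - ⅛*143) - 178758)) = ((6 + 9150) - 548)/(420222 + 1/((247/12 - 143/8) - 178758)) = (9156 - 548)/(420222 + 1/(65/24 - 178758)) = 8608/(420222 + 1/(-4290127/24)) = 8608/(420222 - 24/4290127) = 8608/(1802805748170/4290127) = 8608*(4290127/1802805748170) = 18464706608/901402874085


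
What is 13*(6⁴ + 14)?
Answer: 17030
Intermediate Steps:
13*(6⁴ + 14) = 13*(1296 + 14) = 13*1310 = 17030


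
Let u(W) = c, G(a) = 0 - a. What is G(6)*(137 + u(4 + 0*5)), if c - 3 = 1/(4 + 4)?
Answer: -3363/4 ≈ -840.75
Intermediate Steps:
c = 25/8 (c = 3 + 1/(4 + 4) = 3 + 1/8 = 25/8 ≈ 3.1250)
G(a) = -a
u(W) = 25/8
G(6)*(137 + u(4 + 0*5)) = (-1*6)*(137 + 25/8) = -6*1121/8 = -3363/4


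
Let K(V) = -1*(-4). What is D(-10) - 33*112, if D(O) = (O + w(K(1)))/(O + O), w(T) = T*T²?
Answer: -36987/10 ≈ -3698.7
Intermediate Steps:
K(V) = 4
w(T) = T³
D(O) = (64 + O)/(2*O) (D(O) = (O + 4³)/(O + O) = (O + 64)/((2*O)) = (64 + O)*(1/(2*O)) = (64 + O)/(2*O))
D(-10) - 33*112 = (½)*(64 - 10)/(-10) - 33*112 = (½)*(-⅒)*54 - 3696 = -27/10 - 3696 = -36987/10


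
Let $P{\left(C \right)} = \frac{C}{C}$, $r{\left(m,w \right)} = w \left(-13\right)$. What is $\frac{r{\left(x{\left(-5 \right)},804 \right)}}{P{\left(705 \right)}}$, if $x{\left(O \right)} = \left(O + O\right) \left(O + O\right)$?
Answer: $-10452$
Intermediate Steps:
$x{\left(O \right)} = 4 O^{2}$ ($x{\left(O \right)} = 2 O 2 O = 4 O^{2}$)
$r{\left(m,w \right)} = - 13 w$
$P{\left(C \right)} = 1$
$\frac{r{\left(x{\left(-5 \right)},804 \right)}}{P{\left(705 \right)}} = \frac{\left(-13\right) 804}{1} = \left(-10452\right) 1 = -10452$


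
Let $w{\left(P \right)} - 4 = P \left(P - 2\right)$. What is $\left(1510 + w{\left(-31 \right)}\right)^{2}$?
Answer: $6436369$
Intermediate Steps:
$w{\left(P \right)} = 4 + P \left(-2 + P\right)$ ($w{\left(P \right)} = 4 + P \left(P - 2\right) = 4 + P \left(-2 + P\right)$)
$\left(1510 + w{\left(-31 \right)}\right)^{2} = \left(1510 + \left(4 + \left(-31\right)^{2} - -62\right)\right)^{2} = \left(1510 + \left(4 + 961 + 62\right)\right)^{2} = \left(1510 + 1027\right)^{2} = 2537^{2} = 6436369$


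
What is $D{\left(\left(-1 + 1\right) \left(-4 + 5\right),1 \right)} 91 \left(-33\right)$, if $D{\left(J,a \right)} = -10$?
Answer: $30030$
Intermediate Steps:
$D{\left(\left(-1 + 1\right) \left(-4 + 5\right),1 \right)} 91 \left(-33\right) = \left(-10\right) 91 \left(-33\right) = \left(-910\right) \left(-33\right) = 30030$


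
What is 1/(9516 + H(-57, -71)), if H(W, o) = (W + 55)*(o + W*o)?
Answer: 1/1564 ≈ 0.00063939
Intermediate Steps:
H(W, o) = (55 + W)*(o + W*o)
1/(9516 + H(-57, -71)) = 1/(9516 - 71*(55 + (-57)**2 + 56*(-57))) = 1/(9516 - 71*(55 + 3249 - 3192)) = 1/(9516 - 71*112) = 1/(9516 - 7952) = 1/1564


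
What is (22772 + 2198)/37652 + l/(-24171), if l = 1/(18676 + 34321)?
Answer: 15993166211369/24115926908262 ≈ 0.66318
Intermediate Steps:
l = 1/52997 ≈ 1.8869e-5
(22772 + 2198)/37652 + l/(-24171) = (22772 + 2198)/37652 + (1/52997)/(-24171) = 24970*(1/37652) + (1/52997)*(-1/24171) = 12485/18826 - 1/1280990487 = 15993166211369/24115926908262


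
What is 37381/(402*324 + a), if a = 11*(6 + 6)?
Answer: 37381/130380 ≈ 0.28671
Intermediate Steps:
a = 132 (a = 11*12 = 132)
37381/(402*324 + a) = 37381/(402*324 + 132) = 37381/(130248 + 132) = 37381/130380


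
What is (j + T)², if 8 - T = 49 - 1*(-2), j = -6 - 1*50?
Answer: 9801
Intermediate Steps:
j = -56 (j = -6 - 50 = -56)
T = -43 (T = 8 - (49 - 1*(-2)) = 8 - (49 + 2) = 8 - 1*51 = 8 - 51 = -43)
(j + T)² = (-56 - 43)² = (-99)² = 9801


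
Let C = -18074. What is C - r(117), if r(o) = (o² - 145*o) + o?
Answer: -14915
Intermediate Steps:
r(o) = o² - 144*o
C - r(117) = -18074 - 117*(-144 + 117) = -18074 - 117*(-27) = -18074 - 1*(-3159) = -18074 + 3159 = -14915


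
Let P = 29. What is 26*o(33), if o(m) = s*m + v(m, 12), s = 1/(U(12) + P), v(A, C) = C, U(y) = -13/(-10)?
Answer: 34372/101 ≈ 340.32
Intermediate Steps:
U(y) = 13/10 (U(y) = -13*(-⅒) = 13/10)
s = 10/303 (s = 1/(13/10 + 29) = 1/(303/10) = 10/303 ≈ 0.033003)
o(m) = 12 + 10*m/303 (o(m) = 10*m/303 + 12 = 12 + 10*m/303)
26*o(33) = 26*(12 + (10/303)*33) = 26*(12 + 110/101) = 26*(1322/101) = 34372/101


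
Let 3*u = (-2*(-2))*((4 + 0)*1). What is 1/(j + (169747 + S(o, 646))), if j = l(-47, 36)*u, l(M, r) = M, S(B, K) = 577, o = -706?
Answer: 3/510220 ≈ 5.8798e-6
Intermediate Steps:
u = 16/3 (u = ((-2*(-2))*((4 + 0)*1))/3 = (4*(4*1))/3 = (4*4)/3 = (⅓)*16 = 16/3 ≈ 5.3333)
j = -752/3 (j = -47*16/3 = -752/3 ≈ -250.67)
1/(j + (169747 + S(o, 646))) = 1/(-752/3 + (169747 + 577)) = 1/(-752/3 + 170324) = 1/(510220/3) = 3/510220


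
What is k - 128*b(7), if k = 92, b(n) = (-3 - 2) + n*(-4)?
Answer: 4316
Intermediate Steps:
b(n) = -5 - 4*n
k - 128*b(7) = 92 - 128*(-5 - 4*7) = 92 - 128*(-5 - 28) = 92 - 128*(-33) = 92 + 4224 = 4316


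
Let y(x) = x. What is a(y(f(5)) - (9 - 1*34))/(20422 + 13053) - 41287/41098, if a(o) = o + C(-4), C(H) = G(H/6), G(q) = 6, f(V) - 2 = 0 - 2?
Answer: -1380808287/1375755550 ≈ -1.0037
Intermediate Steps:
f(V) = 0 (f(V) = 2 + (0 - 2) = 2 - 2 = 0)
C(H) = 6
a(o) = 6 + o (a(o) = o + 6 = 6 + o)
a(y(f(5)) - (9 - 1*34))/(20422 + 13053) - 41287/41098 = (6 + (0 - (9 - 1*34)))/(20422 + 13053) - 41287/41098 = (6 + (0 - (9 - 34)))/33475 - 41287*1/41098 = (6 + (0 - 1*(-25)))*(1/33475) - 41287/41098 = (6 + (0 + 25))*(1/33475) - 41287/41098 = (6 + 25)*(1/33475) - 41287/41098 = 31*(1/33475) - 41287/41098 = 31/33475 - 41287/41098 = -1380808287/1375755550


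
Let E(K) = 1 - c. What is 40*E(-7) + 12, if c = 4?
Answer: -108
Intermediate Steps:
E(K) = -3 (E(K) = 1 - 1*4 = 1 - 4 = -3)
40*E(-7) + 12 = 40*(-3) + 12 = -120 + 12 = -108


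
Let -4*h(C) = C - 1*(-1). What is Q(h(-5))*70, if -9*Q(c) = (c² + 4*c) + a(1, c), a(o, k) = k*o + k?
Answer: -490/9 ≈ -54.444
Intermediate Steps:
h(C) = -¼ - C/4 (h(C) = -(C - 1*(-1))/4 = -(C + 1)/4 = -(1 + C)/4 = -¼ - C/4)
a(o, k) = k + k*o
Q(c) = -2*c/3 - c²/9 (Q(c) = -((c² + 4*c) + c*(1 + 1))/9 = -((c² + 4*c) + c*2)/9 = -((c² + 4*c) + 2*c)/9 = -(c² + 6*c)/9 = -2*c/3 - c²/9)
Q(h(-5))*70 = ((-¼ - ¼*(-5))*(-6 - (-¼ - ¼*(-5)))/9)*70 = ((-¼ + 5/4)*(-6 - (-¼ + 5/4))/9)*70 = ((⅑)*1*(-6 - 1*1))*70 = ((⅑)*1*(-6 - 1))*70 = ((⅑)*1*(-7))*70 = -7/9*70 = -490/9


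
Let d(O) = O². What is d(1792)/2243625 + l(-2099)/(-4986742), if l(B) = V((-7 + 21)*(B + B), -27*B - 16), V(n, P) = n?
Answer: 8072803695194/5594189509875 ≈ 1.4431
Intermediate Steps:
l(B) = 28*B (l(B) = (-7 + 21)*(B + B) = 14*(2*B) = 28*B)
d(1792)/2243625 + l(-2099)/(-4986742) = 1792²/2243625 + (28*(-2099))/(-4986742) = 3211264*(1/2243625) - 58772*(-1/4986742) = 3211264/2243625 + 29386/2493371 = 8072803695194/5594189509875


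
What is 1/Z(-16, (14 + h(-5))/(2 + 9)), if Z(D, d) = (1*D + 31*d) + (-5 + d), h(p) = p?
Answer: 11/57 ≈ 0.19298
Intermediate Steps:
Z(D, d) = -5 + D + 32*d (Z(D, d) = (D + 31*d) + (-5 + d) = -5 + D + 32*d)
1/Z(-16, (14 + h(-5))/(2 + 9)) = 1/(-5 - 16 + 32*((14 - 5)/(2 + 9))) = 1/(-5 - 16 + 32*(9/11)) = 1/(-5 - 16 + 288/11) = 1/(57/11) = 11/57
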